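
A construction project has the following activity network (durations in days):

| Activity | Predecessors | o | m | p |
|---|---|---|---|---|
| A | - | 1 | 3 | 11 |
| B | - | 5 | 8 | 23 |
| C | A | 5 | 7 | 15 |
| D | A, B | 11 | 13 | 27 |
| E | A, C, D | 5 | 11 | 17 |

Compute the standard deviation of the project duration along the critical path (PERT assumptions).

te_A = (1 + 4·3 + 11)/6 = 24/6 = 4; σ²_A = ((11−1)/6)² = 2.778
te_B = (5 + 4·8 + 23)/6 = 60/6 = 10; σ²_B = ((23−5)/6)² = 9.000
te_C = (5 + 4·7 + 15)/6 = 48/6 = 8; σ²_C = ((15−5)/6)² = 2.778
te_D = (11 + 4·13 + 27)/6 = 90/6 = 15; σ²_D = ((27−11)/6)² = 7.111
te_E = (5 + 4·11 + 17)/6 = 66/6 = 11; σ²_E = ((17−5)/6)² = 4.000

Forward pass:
ES_A = 0; EF_A = 4
ES_B = 0; EF_B = 10
ES_C = 4; EF_C = 4+8 = 12
ES_D = max(EF_A=4, EF_B=10) = 10; EF_D = 10+15 = 25
ES_E = max(EF_A=4, EF_C=12, EF_D=25) = 25; EF_E = 25+11 = 36
Expected project duration μ = 36 days. Critical path: B → D → E.

Variance along critical path = 9.000 + 7.111 + 4.000 = 20.111
σ = √20.111 = 4.485 days

4.48 days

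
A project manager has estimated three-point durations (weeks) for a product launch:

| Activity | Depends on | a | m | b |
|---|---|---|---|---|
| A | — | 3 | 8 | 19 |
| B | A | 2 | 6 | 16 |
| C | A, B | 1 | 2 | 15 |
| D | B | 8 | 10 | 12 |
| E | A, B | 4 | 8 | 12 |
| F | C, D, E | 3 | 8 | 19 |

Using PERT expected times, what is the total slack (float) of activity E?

te_A = (3 + 4·8 + 19)/6 = 54/6 = 9
te_B = (2 + 4·6 + 16)/6 = 42/6 = 7
te_C = (1 + 4·2 + 15)/6 = 24/6 = 4
te_D = (8 + 4·10 + 12)/6 = 60/6 = 10
te_E = (4 + 4·8 + 12)/6 = 48/6 = 8
te_F = (3 + 4·8 + 19)/6 = 54/6 = 9

Forward pass:
ES_A = 0; EF_A = 9
ES_B = 9; EF_B = 9+7 = 16
ES_C = max(EF_A=9, EF_B=16) = 16; EF_C = 16+4 = 20
ES_D = 16; EF_D = 16+10 = 26
ES_E = max(EF_A=9, EF_B=16) = 16; EF_E = 16+8 = 24
ES_F = max(EF_C=20, EF_D=26, EF_E=24) = 26; EF_F = 26+9 = 35
Expected project duration μ = 35 weeks. Critical path: A → B → D → F.

Backward pass:
LF_F = 35; LS_F = 35−9 = 26
LF_E = LS_F = 26; LS_E = 26−8 = 18
LF_D = LS_F = 26; LS_D = 26−10 = 16
LF_C = LS_F = 26; LS_C = 26−4 = 22
LF_B = min(LS_C=22, LS_D=16, LS_E=18) = 16; LS_B = 16−7 = 9
LF_A = min(LS_B=9, LS_C=22, LS_E=18) = 9; LS_A = 9−9 = 0
Slack_E = LS_E − ES_E = 18 − 16 = 2

2 weeks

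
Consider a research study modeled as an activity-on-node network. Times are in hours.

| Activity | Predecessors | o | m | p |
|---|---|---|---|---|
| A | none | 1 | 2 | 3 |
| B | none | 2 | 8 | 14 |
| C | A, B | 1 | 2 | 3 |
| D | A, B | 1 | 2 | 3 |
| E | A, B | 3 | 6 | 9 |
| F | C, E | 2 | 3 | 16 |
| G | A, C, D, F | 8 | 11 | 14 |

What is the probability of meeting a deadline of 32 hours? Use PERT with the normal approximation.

te_A = (1 + 4·2 + 3)/6 = 12/6 = 2; σ²_A = ((3−1)/6)² = 0.111
te_B = (2 + 4·8 + 14)/6 = 48/6 = 8; σ²_B = ((14−2)/6)² = 4.000
te_C = (1 + 4·2 + 3)/6 = 12/6 = 2; σ²_C = ((3−1)/6)² = 0.111
te_D = (1 + 4·2 + 3)/6 = 12/6 = 2; σ²_D = ((3−1)/6)² = 0.111
te_E = (3 + 4·6 + 9)/6 = 36/6 = 6; σ²_E = ((9−3)/6)² = 1.000
te_F = (2 + 4·3 + 16)/6 = 30/6 = 5; σ²_F = ((16−2)/6)² = 5.444
te_G = (8 + 4·11 + 14)/6 = 66/6 = 11; σ²_G = ((14−8)/6)² = 1.000

Forward pass:
ES_A = 0; EF_A = 2
ES_B = 0; EF_B = 8
ES_C = max(EF_A=2, EF_B=8) = 8; EF_C = 8+2 = 10
ES_D = max(EF_A=2, EF_B=8) = 8; EF_D = 8+2 = 10
ES_E = max(EF_A=2, EF_B=8) = 8; EF_E = 8+6 = 14
ES_F = max(EF_C=10, EF_E=14) = 14; EF_F = 14+5 = 19
ES_G = max(EF_A=2, EF_C=10, EF_D=10, EF_F=19) = 19; EF_G = 19+11 = 30
Expected project duration μ = 30 hours. Critical path: B → E → F → G.

Variance along critical path = 4.000 + 1.000 + 5.444 + 1.000 = 11.444; σ = √11.444 = 3.383 hours.
Z = (32 − 30) / 3.383 = 0.591
P(T ≤ 32) = Φ(0.591) ≈ 0.723

0.723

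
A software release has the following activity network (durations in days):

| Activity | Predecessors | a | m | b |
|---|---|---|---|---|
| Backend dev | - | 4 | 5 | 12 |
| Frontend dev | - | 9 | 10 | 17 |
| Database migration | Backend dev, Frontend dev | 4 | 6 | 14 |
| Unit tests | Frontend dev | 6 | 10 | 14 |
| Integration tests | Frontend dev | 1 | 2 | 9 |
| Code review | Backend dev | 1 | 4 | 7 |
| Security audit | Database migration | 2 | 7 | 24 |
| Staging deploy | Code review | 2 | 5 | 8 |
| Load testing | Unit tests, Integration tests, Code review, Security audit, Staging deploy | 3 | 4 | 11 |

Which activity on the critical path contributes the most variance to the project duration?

te_Backend dev = (4 + 4·5 + 12)/6 = 36/6 = 6; σ²_Backend dev = ((12−4)/6)² = 1.778
te_Frontend dev = (9 + 4·10 + 17)/6 = 66/6 = 11; σ²_Frontend dev = ((17−9)/6)² = 1.778
te_Database migration = (4 + 4·6 + 14)/6 = 42/6 = 7; σ²_Database migration = ((14−4)/6)² = 2.778
te_Unit tests = (6 + 4·10 + 14)/6 = 60/6 = 10; σ²_Unit tests = ((14−6)/6)² = 1.778
te_Integration tests = (1 + 4·2 + 9)/6 = 18/6 = 3; σ²_Integration tests = ((9−1)/6)² = 1.778
te_Code review = (1 + 4·4 + 7)/6 = 24/6 = 4; σ²_Code review = ((7−1)/6)² = 1.000
te_Security audit = (2 + 4·7 + 24)/6 = 54/6 = 9; σ²_Security audit = ((24−2)/6)² = 13.444
te_Staging deploy = (2 + 4·5 + 8)/6 = 30/6 = 5; σ²_Staging deploy = ((8−2)/6)² = 1.000
te_Load testing = (3 + 4·4 + 11)/6 = 30/6 = 5; σ²_Load testing = ((11−3)/6)² = 1.778

Forward pass:
ES_Backend dev = 0; EF_Backend dev = 6
ES_Frontend dev = 0; EF_Frontend dev = 11
ES_Database migration = max(EF_Backend dev=6, EF_Frontend dev=11) = 11; EF_Database migration = 11+7 = 18
ES_Unit tests = 11; EF_Unit tests = 11+10 = 21
ES_Integration tests = 11; EF_Integration tests = 11+3 = 14
ES_Code review = 6; EF_Code review = 6+4 = 10
ES_Security audit = 18; EF_Security audit = 18+9 = 27
ES_Staging deploy = 10; EF_Staging deploy = 10+5 = 15
ES_Load testing = max(EF_Unit tests=21, EF_Integration tests=14, EF_Code review=10, EF_Security audit=27, EF_Staging deploy=15) = 27; EF_Load testing = 27+5 = 32
Expected project duration μ = 32 days. Critical path: Frontend dev → Database migration → Security audit → Load testing.

Variances on critical path: σ²_Frontend dev=1.778, σ²_Database migration=2.778, σ²_Security audit=13.444, σ²_Load testing=1.778.
Largest is σ²_Security audit = 13.444.

Security audit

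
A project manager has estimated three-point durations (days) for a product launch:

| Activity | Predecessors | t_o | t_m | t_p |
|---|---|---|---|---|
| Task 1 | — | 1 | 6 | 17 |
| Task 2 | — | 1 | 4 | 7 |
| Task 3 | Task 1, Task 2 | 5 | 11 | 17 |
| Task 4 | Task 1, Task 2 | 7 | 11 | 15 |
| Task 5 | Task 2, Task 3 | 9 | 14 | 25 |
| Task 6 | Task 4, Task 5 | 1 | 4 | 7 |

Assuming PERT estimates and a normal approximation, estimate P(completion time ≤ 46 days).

0.980

te_Task 1 = (1 + 4·6 + 17)/6 = 42/6 = 7; σ²_Task 1 = ((17−1)/6)² = 7.111
te_Task 2 = (1 + 4·4 + 7)/6 = 24/6 = 4; σ²_Task 2 = ((7−1)/6)² = 1.000
te_Task 3 = (5 + 4·11 + 17)/6 = 66/6 = 11; σ²_Task 3 = ((17−5)/6)² = 4.000
te_Task 4 = (7 + 4·11 + 15)/6 = 66/6 = 11; σ²_Task 4 = ((15−7)/6)² = 1.778
te_Task 5 = (9 + 4·14 + 25)/6 = 90/6 = 15; σ²_Task 5 = ((25−9)/6)² = 7.111
te_Task 6 = (1 + 4·4 + 7)/6 = 24/6 = 4; σ²_Task 6 = ((7−1)/6)² = 1.000

Forward pass:
ES_Task 1 = 0; EF_Task 1 = 7
ES_Task 2 = 0; EF_Task 2 = 4
ES_Task 3 = max(EF_Task 1=7, EF_Task 2=4) = 7; EF_Task 3 = 7+11 = 18
ES_Task 4 = max(EF_Task 1=7, EF_Task 2=4) = 7; EF_Task 4 = 7+11 = 18
ES_Task 5 = max(EF_Task 2=4, EF_Task 3=18) = 18; EF_Task 5 = 18+15 = 33
ES_Task 6 = max(EF_Task 4=18, EF_Task 5=33) = 33; EF_Task 6 = 33+4 = 37
Expected project duration μ = 37 days. Critical path: Task 1 → Task 3 → Task 5 → Task 6.

Variance along critical path = 7.111 + 4.000 + 7.111 + 1.000 = 19.222; σ = √19.222 = 4.384 days.
Z = (46 − 37) / 4.384 = 2.053
P(T ≤ 46) = Φ(2.053) ≈ 0.980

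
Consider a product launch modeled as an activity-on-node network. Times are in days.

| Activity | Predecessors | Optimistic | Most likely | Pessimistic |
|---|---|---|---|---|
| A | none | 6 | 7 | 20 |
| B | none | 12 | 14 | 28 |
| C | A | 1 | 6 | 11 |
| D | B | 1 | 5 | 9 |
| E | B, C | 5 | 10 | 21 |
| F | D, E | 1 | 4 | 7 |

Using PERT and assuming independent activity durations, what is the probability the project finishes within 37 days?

te_A = (6 + 4·7 + 20)/6 = 54/6 = 9; σ²_A = ((20−6)/6)² = 5.444
te_B = (12 + 4·14 + 28)/6 = 96/6 = 16; σ²_B = ((28−12)/6)² = 7.111
te_C = (1 + 4·6 + 11)/6 = 36/6 = 6; σ²_C = ((11−1)/6)² = 2.778
te_D = (1 + 4·5 + 9)/6 = 30/6 = 5; σ²_D = ((9−1)/6)² = 1.778
te_E = (5 + 4·10 + 21)/6 = 66/6 = 11; σ²_E = ((21−5)/6)² = 7.111
te_F = (1 + 4·4 + 7)/6 = 24/6 = 4; σ²_F = ((7−1)/6)² = 1.000

Forward pass:
ES_A = 0; EF_A = 9
ES_B = 0; EF_B = 16
ES_C = 9; EF_C = 9+6 = 15
ES_D = 16; EF_D = 16+5 = 21
ES_E = max(EF_B=16, EF_C=15) = 16; EF_E = 16+11 = 27
ES_F = max(EF_D=21, EF_E=27) = 27; EF_F = 27+4 = 31
Expected project duration μ = 31 days. Critical path: B → E → F.

Variance along critical path = 7.111 + 7.111 + 1.000 = 15.222; σ = √15.222 = 3.902 days.
Z = (37 − 31) / 3.902 = 1.538
P(T ≤ 37) = Φ(1.538) ≈ 0.938

0.938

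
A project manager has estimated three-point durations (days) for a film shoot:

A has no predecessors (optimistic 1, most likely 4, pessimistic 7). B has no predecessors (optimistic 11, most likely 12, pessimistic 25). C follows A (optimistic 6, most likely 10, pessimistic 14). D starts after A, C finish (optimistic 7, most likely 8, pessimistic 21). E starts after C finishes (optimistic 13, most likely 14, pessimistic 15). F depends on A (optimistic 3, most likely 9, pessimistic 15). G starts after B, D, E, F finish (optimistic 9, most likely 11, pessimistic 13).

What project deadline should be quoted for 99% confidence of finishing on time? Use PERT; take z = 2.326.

te_A = (1 + 4·4 + 7)/6 = 24/6 = 4; σ²_A = ((7−1)/6)² = 1.000
te_B = (11 + 4·12 + 25)/6 = 84/6 = 14; σ²_B = ((25−11)/6)² = 5.444
te_C = (6 + 4·10 + 14)/6 = 60/6 = 10; σ²_C = ((14−6)/6)² = 1.778
te_D = (7 + 4·8 + 21)/6 = 60/6 = 10; σ²_D = ((21−7)/6)² = 5.444
te_E = (13 + 4·14 + 15)/6 = 84/6 = 14; σ²_E = ((15−13)/6)² = 0.111
te_F = (3 + 4·9 + 15)/6 = 54/6 = 9; σ²_F = ((15−3)/6)² = 4.000
te_G = (9 + 4·11 + 13)/6 = 66/6 = 11; σ²_G = ((13−9)/6)² = 0.444

Forward pass:
ES_A = 0; EF_A = 4
ES_B = 0; EF_B = 14
ES_C = 4; EF_C = 4+10 = 14
ES_D = max(EF_A=4, EF_C=14) = 14; EF_D = 14+10 = 24
ES_E = 14; EF_E = 14+14 = 28
ES_F = 4; EF_F = 4+9 = 13
ES_G = max(EF_B=14, EF_D=24, EF_E=28, EF_F=13) = 28; EF_G = 28+11 = 39
Expected project duration μ = 39 days. Critical path: A → C → E → G.

Variance along critical path = 1.000 + 1.778 + 0.111 + 0.444 = 3.333; σ = 1.826 days.
D = μ + z·σ = 39 + 2.326·1.826 = 43.2 days

43.2 days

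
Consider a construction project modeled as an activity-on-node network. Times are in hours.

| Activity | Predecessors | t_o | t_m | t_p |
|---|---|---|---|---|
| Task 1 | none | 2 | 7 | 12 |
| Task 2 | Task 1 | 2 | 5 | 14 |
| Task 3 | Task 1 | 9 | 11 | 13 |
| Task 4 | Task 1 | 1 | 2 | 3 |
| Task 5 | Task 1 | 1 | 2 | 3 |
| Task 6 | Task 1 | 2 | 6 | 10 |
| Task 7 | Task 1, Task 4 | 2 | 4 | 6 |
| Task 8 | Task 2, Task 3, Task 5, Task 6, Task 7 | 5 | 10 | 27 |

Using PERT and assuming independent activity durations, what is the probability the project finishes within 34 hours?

te_Task 1 = (2 + 4·7 + 12)/6 = 42/6 = 7; σ²_Task 1 = ((12−2)/6)² = 2.778
te_Task 2 = (2 + 4·5 + 14)/6 = 36/6 = 6; σ²_Task 2 = ((14−2)/6)² = 4.000
te_Task 3 = (9 + 4·11 + 13)/6 = 66/6 = 11; σ²_Task 3 = ((13−9)/6)² = 0.444
te_Task 4 = (1 + 4·2 + 3)/6 = 12/6 = 2; σ²_Task 4 = ((3−1)/6)² = 0.111
te_Task 5 = (1 + 4·2 + 3)/6 = 12/6 = 2; σ²_Task 5 = ((3−1)/6)² = 0.111
te_Task 6 = (2 + 4·6 + 10)/6 = 36/6 = 6; σ²_Task 6 = ((10−2)/6)² = 1.778
te_Task 7 = (2 + 4·4 + 6)/6 = 24/6 = 4; σ²_Task 7 = ((6−2)/6)² = 0.444
te_Task 8 = (5 + 4·10 + 27)/6 = 72/6 = 12; σ²_Task 8 = ((27−5)/6)² = 13.444

Forward pass:
ES_Task 1 = 0; EF_Task 1 = 7
ES_Task 2 = 7; EF_Task 2 = 7+6 = 13
ES_Task 3 = 7; EF_Task 3 = 7+11 = 18
ES_Task 4 = 7; EF_Task 4 = 7+2 = 9
ES_Task 5 = 7; EF_Task 5 = 7+2 = 9
ES_Task 6 = 7; EF_Task 6 = 7+6 = 13
ES_Task 7 = max(EF_Task 1=7, EF_Task 4=9) = 9; EF_Task 7 = 9+4 = 13
ES_Task 8 = max(EF_Task 2=13, EF_Task 3=18, EF_Task 5=9, EF_Task 6=13, EF_Task 7=13) = 18; EF_Task 8 = 18+12 = 30
Expected project duration μ = 30 hours. Critical path: Task 1 → Task 3 → Task 8.

Variance along critical path = 2.778 + 0.444 + 13.444 = 16.667; σ = √16.667 = 4.082 hours.
Z = (34 − 30) / 4.082 = 0.980
P(T ≤ 34) = Φ(0.980) ≈ 0.836

0.836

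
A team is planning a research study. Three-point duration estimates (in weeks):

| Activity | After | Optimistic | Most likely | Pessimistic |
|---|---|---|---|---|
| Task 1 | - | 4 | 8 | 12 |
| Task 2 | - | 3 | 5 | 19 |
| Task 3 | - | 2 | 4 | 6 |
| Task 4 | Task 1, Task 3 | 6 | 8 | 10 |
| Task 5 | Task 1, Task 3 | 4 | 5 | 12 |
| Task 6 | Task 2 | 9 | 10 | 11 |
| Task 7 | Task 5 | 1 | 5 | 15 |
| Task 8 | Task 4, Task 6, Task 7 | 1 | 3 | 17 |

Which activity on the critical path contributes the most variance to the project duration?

te_Task 1 = (4 + 4·8 + 12)/6 = 48/6 = 8; σ²_Task 1 = ((12−4)/6)² = 1.778
te_Task 2 = (3 + 4·5 + 19)/6 = 42/6 = 7; σ²_Task 2 = ((19−3)/6)² = 7.111
te_Task 3 = (2 + 4·4 + 6)/6 = 24/6 = 4; σ²_Task 3 = ((6−2)/6)² = 0.444
te_Task 4 = (6 + 4·8 + 10)/6 = 48/6 = 8; σ²_Task 4 = ((10−6)/6)² = 0.444
te_Task 5 = (4 + 4·5 + 12)/6 = 36/6 = 6; σ²_Task 5 = ((12−4)/6)² = 1.778
te_Task 6 = (9 + 4·10 + 11)/6 = 60/6 = 10; σ²_Task 6 = ((11−9)/6)² = 0.111
te_Task 7 = (1 + 4·5 + 15)/6 = 36/6 = 6; σ²_Task 7 = ((15−1)/6)² = 5.444
te_Task 8 = (1 + 4·3 + 17)/6 = 30/6 = 5; σ²_Task 8 = ((17−1)/6)² = 7.111

Forward pass:
ES_Task 1 = 0; EF_Task 1 = 8
ES_Task 2 = 0; EF_Task 2 = 7
ES_Task 3 = 0; EF_Task 3 = 4
ES_Task 4 = max(EF_Task 1=8, EF_Task 3=4) = 8; EF_Task 4 = 8+8 = 16
ES_Task 5 = max(EF_Task 1=8, EF_Task 3=4) = 8; EF_Task 5 = 8+6 = 14
ES_Task 6 = 7; EF_Task 6 = 7+10 = 17
ES_Task 7 = 14; EF_Task 7 = 14+6 = 20
ES_Task 8 = max(EF_Task 4=16, EF_Task 6=17, EF_Task 7=20) = 20; EF_Task 8 = 20+5 = 25
Expected project duration μ = 25 weeks. Critical path: Task 1 → Task 5 → Task 7 → Task 8.

Variances on critical path: σ²_Task 1=1.778, σ²_Task 5=1.778, σ²_Task 7=5.444, σ²_Task 8=7.111.
Largest is σ²_Task 8 = 7.111.

Task 8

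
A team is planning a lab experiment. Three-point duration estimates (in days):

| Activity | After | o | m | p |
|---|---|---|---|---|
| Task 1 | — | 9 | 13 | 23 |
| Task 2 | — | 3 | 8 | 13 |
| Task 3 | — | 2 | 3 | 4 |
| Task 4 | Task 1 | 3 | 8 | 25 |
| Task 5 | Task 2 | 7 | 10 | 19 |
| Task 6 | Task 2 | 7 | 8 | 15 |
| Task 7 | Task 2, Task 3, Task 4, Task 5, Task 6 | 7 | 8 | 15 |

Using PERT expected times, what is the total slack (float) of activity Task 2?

te_Task 1 = (9 + 4·13 + 23)/6 = 84/6 = 14
te_Task 2 = (3 + 4·8 + 13)/6 = 48/6 = 8
te_Task 3 = (2 + 4·3 + 4)/6 = 18/6 = 3
te_Task 4 = (3 + 4·8 + 25)/6 = 60/6 = 10
te_Task 5 = (7 + 4·10 + 19)/6 = 66/6 = 11
te_Task 6 = (7 + 4·8 + 15)/6 = 54/6 = 9
te_Task 7 = (7 + 4·8 + 15)/6 = 54/6 = 9

Forward pass:
ES_Task 1 = 0; EF_Task 1 = 14
ES_Task 2 = 0; EF_Task 2 = 8
ES_Task 3 = 0; EF_Task 3 = 3
ES_Task 4 = 14; EF_Task 4 = 14+10 = 24
ES_Task 5 = 8; EF_Task 5 = 8+11 = 19
ES_Task 6 = 8; EF_Task 6 = 8+9 = 17
ES_Task 7 = max(EF_Task 2=8, EF_Task 3=3, EF_Task 4=24, EF_Task 5=19, EF_Task 6=17) = 24; EF_Task 7 = 24+9 = 33
Expected project duration μ = 33 days. Critical path: Task 1 → Task 4 → Task 7.

Backward pass:
LF_Task 7 = 33; LS_Task 7 = 33−9 = 24
LF_Task 6 = LS_Task 7 = 24; LS_Task 6 = 24−9 = 15
LF_Task 5 = LS_Task 7 = 24; LS_Task 5 = 24−11 = 13
LF_Task 4 = LS_Task 7 = 24; LS_Task 4 = 24−10 = 14
LF_Task 3 = LS_Task 7 = 24; LS_Task 3 = 24−3 = 21
LF_Task 2 = min(LS_Task 5=13, LS_Task 6=15, LS_Task 7=24) = 13; LS_Task 2 = 13−8 = 5
LF_Task 1 = LS_Task 4 = 14; LS_Task 1 = 14−14 = 0
Slack_Task 2 = LS_Task 2 − ES_Task 2 = 5 − 0 = 5

5 days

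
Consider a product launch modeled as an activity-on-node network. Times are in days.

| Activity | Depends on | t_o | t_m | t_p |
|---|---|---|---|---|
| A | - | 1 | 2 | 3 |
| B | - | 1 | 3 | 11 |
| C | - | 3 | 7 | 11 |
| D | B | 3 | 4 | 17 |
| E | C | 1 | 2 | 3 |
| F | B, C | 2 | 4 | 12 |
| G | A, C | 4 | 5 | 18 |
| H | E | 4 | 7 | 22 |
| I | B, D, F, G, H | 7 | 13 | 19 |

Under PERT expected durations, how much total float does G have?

4 days

te_A = (1 + 4·2 + 3)/6 = 12/6 = 2
te_B = (1 + 4·3 + 11)/6 = 24/6 = 4
te_C = (3 + 4·7 + 11)/6 = 42/6 = 7
te_D = (3 + 4·4 + 17)/6 = 36/6 = 6
te_E = (1 + 4·2 + 3)/6 = 12/6 = 2
te_F = (2 + 4·4 + 12)/6 = 30/6 = 5
te_G = (4 + 4·5 + 18)/6 = 42/6 = 7
te_H = (4 + 4·7 + 22)/6 = 54/6 = 9
te_I = (7 + 4·13 + 19)/6 = 78/6 = 13

Forward pass:
ES_A = 0; EF_A = 2
ES_B = 0; EF_B = 4
ES_C = 0; EF_C = 7
ES_D = 4; EF_D = 4+6 = 10
ES_E = 7; EF_E = 7+2 = 9
ES_F = max(EF_B=4, EF_C=7) = 7; EF_F = 7+5 = 12
ES_G = max(EF_A=2, EF_C=7) = 7; EF_G = 7+7 = 14
ES_H = 9; EF_H = 9+9 = 18
ES_I = max(EF_B=4, EF_D=10, EF_F=12, EF_G=14, EF_H=18) = 18; EF_I = 18+13 = 31
Expected project duration μ = 31 days. Critical path: C → E → H → I.

Backward pass:
LF_I = 31; LS_I = 31−13 = 18
LF_H = LS_I = 18; LS_H = 18−9 = 9
LF_G = LS_I = 18; LS_G = 18−7 = 11
LF_F = LS_I = 18; LS_F = 18−5 = 13
LF_E = LS_H = 9; LS_E = 9−2 = 7
LF_D = LS_I = 18; LS_D = 18−6 = 12
LF_C = min(LS_E=7, LS_F=13, LS_G=11) = 7; LS_C = 7−7 = 0
LF_B = min(LS_D=12, LS_F=13, LS_I=18) = 12; LS_B = 12−4 = 8
LF_A = LS_G = 11; LS_A = 11−2 = 9
Slack_G = LS_G − ES_G = 11 − 7 = 4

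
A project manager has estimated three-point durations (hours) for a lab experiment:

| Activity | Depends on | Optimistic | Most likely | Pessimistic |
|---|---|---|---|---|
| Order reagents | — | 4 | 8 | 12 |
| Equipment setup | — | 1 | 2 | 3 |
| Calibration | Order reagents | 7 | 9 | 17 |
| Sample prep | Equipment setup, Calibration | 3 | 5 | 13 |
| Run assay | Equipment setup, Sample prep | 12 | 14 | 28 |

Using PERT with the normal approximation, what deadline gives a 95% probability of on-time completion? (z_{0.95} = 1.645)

te_Order reagents = (4 + 4·8 + 12)/6 = 48/6 = 8; σ²_Order reagents = ((12−4)/6)² = 1.778
te_Equipment setup = (1 + 4·2 + 3)/6 = 12/6 = 2; σ²_Equipment setup = ((3−1)/6)² = 0.111
te_Calibration = (7 + 4·9 + 17)/6 = 60/6 = 10; σ²_Calibration = ((17−7)/6)² = 2.778
te_Sample prep = (3 + 4·5 + 13)/6 = 36/6 = 6; σ²_Sample prep = ((13−3)/6)² = 2.778
te_Run assay = (12 + 4·14 + 28)/6 = 96/6 = 16; σ²_Run assay = ((28−12)/6)² = 7.111

Forward pass:
ES_Order reagents = 0; EF_Order reagents = 8
ES_Equipment setup = 0; EF_Equipment setup = 2
ES_Calibration = 8; EF_Calibration = 8+10 = 18
ES_Sample prep = max(EF_Equipment setup=2, EF_Calibration=18) = 18; EF_Sample prep = 18+6 = 24
ES_Run assay = max(EF_Equipment setup=2, EF_Sample prep=24) = 24; EF_Run assay = 24+16 = 40
Expected project duration μ = 40 hours. Critical path: Order reagents → Calibration → Sample prep → Run assay.

Variance along critical path = 1.778 + 2.778 + 2.778 + 7.111 = 14.444; σ = 3.801 hours.
D = μ + z·σ = 40 + 1.645·3.801 = 46.3 hours

46.3 hours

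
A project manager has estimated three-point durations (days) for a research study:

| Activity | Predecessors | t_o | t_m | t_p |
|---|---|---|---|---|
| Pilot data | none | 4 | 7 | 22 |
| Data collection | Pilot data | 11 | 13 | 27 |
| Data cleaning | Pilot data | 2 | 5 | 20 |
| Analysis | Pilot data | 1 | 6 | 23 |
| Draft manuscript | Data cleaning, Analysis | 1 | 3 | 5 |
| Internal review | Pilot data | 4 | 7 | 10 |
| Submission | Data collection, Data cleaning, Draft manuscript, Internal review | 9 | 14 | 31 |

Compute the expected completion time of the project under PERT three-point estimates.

te_Pilot data = (4 + 4·7 + 22)/6 = 54/6 = 9
te_Data collection = (11 + 4·13 + 27)/6 = 90/6 = 15
te_Data cleaning = (2 + 4·5 + 20)/6 = 42/6 = 7
te_Analysis = (1 + 4·6 + 23)/6 = 48/6 = 8
te_Draft manuscript = (1 + 4·3 + 5)/6 = 18/6 = 3
te_Internal review = (4 + 4·7 + 10)/6 = 42/6 = 7
te_Submission = (9 + 4·14 + 31)/6 = 96/6 = 16

Forward pass:
ES_Pilot data = 0; EF_Pilot data = 9
ES_Data collection = 9; EF_Data collection = 9+15 = 24
ES_Data cleaning = 9; EF_Data cleaning = 9+7 = 16
ES_Analysis = 9; EF_Analysis = 9+8 = 17
ES_Draft manuscript = max(EF_Data cleaning=16, EF_Analysis=17) = 17; EF_Draft manuscript = 17+3 = 20
ES_Internal review = 9; EF_Internal review = 9+7 = 16
ES_Submission = max(EF_Data collection=24, EF_Data cleaning=16, EF_Draft manuscript=20, EF_Internal review=16) = 24; EF_Submission = 24+16 = 40
Expected project duration μ = 40 days. Critical path: Pilot data → Data collection → Submission.

40 days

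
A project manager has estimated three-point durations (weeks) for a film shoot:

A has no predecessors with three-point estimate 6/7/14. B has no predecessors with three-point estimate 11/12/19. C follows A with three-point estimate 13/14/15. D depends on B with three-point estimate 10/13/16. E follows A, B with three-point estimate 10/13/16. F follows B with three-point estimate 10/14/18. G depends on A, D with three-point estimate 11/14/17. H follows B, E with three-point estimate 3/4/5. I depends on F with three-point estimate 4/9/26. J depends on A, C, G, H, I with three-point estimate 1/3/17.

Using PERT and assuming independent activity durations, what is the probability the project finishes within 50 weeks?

te_A = (6 + 4·7 + 14)/6 = 48/6 = 8; σ²_A = ((14−6)/6)² = 1.778
te_B = (11 + 4·12 + 19)/6 = 78/6 = 13; σ²_B = ((19−11)/6)² = 1.778
te_C = (13 + 4·14 + 15)/6 = 84/6 = 14; σ²_C = ((15−13)/6)² = 0.111
te_D = (10 + 4·13 + 16)/6 = 78/6 = 13; σ²_D = ((16−10)/6)² = 1.000
te_E = (10 + 4·13 + 16)/6 = 78/6 = 13; σ²_E = ((16−10)/6)² = 1.000
te_F = (10 + 4·14 + 18)/6 = 84/6 = 14; σ²_F = ((18−10)/6)² = 1.778
te_G = (11 + 4·14 + 17)/6 = 84/6 = 14; σ²_G = ((17−11)/6)² = 1.000
te_H = (3 + 4·4 + 5)/6 = 24/6 = 4; σ²_H = ((5−3)/6)² = 0.111
te_I = (4 + 4·9 + 26)/6 = 66/6 = 11; σ²_I = ((26−4)/6)² = 13.444
te_J = (1 + 4·3 + 17)/6 = 30/6 = 5; σ²_J = ((17−1)/6)² = 7.111

Forward pass:
ES_A = 0; EF_A = 8
ES_B = 0; EF_B = 13
ES_C = 8; EF_C = 8+14 = 22
ES_D = 13; EF_D = 13+13 = 26
ES_E = max(EF_A=8, EF_B=13) = 13; EF_E = 13+13 = 26
ES_F = 13; EF_F = 13+14 = 27
ES_G = max(EF_A=8, EF_D=26) = 26; EF_G = 26+14 = 40
ES_H = max(EF_B=13, EF_E=26) = 26; EF_H = 26+4 = 30
ES_I = 27; EF_I = 27+11 = 38
ES_J = max(EF_A=8, EF_C=22, EF_G=40, EF_H=30, EF_I=38) = 40; EF_J = 40+5 = 45
Expected project duration μ = 45 weeks. Critical path: B → D → G → J.

Variance along critical path = 1.778 + 1.000 + 1.000 + 7.111 = 10.889; σ = √10.889 = 3.300 weeks.
Z = (50 − 45) / 3.300 = 1.515
P(T ≤ 50) = Φ(1.515) ≈ 0.935

0.935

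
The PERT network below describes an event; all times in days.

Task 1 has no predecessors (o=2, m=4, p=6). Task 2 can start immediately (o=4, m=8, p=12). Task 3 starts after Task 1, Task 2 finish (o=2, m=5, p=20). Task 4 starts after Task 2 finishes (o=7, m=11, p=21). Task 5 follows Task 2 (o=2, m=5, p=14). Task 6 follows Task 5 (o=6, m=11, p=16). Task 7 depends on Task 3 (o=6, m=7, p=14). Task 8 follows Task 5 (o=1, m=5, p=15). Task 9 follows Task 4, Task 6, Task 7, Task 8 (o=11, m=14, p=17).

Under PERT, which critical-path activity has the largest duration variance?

Task 5

te_Task 1 = (2 + 4·4 + 6)/6 = 24/6 = 4; σ²_Task 1 = ((6−2)/6)² = 0.444
te_Task 2 = (4 + 4·8 + 12)/6 = 48/6 = 8; σ²_Task 2 = ((12−4)/6)² = 1.778
te_Task 3 = (2 + 4·5 + 20)/6 = 42/6 = 7; σ²_Task 3 = ((20−2)/6)² = 9.000
te_Task 4 = (7 + 4·11 + 21)/6 = 72/6 = 12; σ²_Task 4 = ((21−7)/6)² = 5.444
te_Task 5 = (2 + 4·5 + 14)/6 = 36/6 = 6; σ²_Task 5 = ((14−2)/6)² = 4.000
te_Task 6 = (6 + 4·11 + 16)/6 = 66/6 = 11; σ²_Task 6 = ((16−6)/6)² = 2.778
te_Task 7 = (6 + 4·7 + 14)/6 = 48/6 = 8; σ²_Task 7 = ((14−6)/6)² = 1.778
te_Task 8 = (1 + 4·5 + 15)/6 = 36/6 = 6; σ²_Task 8 = ((15−1)/6)² = 5.444
te_Task 9 = (11 + 4·14 + 17)/6 = 84/6 = 14; σ²_Task 9 = ((17−11)/6)² = 1.000

Forward pass:
ES_Task 1 = 0; EF_Task 1 = 4
ES_Task 2 = 0; EF_Task 2 = 8
ES_Task 3 = max(EF_Task 1=4, EF_Task 2=8) = 8; EF_Task 3 = 8+7 = 15
ES_Task 4 = 8; EF_Task 4 = 8+12 = 20
ES_Task 5 = 8; EF_Task 5 = 8+6 = 14
ES_Task 6 = 14; EF_Task 6 = 14+11 = 25
ES_Task 7 = 15; EF_Task 7 = 15+8 = 23
ES_Task 8 = 14; EF_Task 8 = 14+6 = 20
ES_Task 9 = max(EF_Task 4=20, EF_Task 6=25, EF_Task 7=23, EF_Task 8=20) = 25; EF_Task 9 = 25+14 = 39
Expected project duration μ = 39 days. Critical path: Task 2 → Task 5 → Task 6 → Task 9.

Variances on critical path: σ²_Task 2=1.778, σ²_Task 5=4.000, σ²_Task 6=2.778, σ²_Task 9=1.000.
Largest is σ²_Task 5 = 4.000.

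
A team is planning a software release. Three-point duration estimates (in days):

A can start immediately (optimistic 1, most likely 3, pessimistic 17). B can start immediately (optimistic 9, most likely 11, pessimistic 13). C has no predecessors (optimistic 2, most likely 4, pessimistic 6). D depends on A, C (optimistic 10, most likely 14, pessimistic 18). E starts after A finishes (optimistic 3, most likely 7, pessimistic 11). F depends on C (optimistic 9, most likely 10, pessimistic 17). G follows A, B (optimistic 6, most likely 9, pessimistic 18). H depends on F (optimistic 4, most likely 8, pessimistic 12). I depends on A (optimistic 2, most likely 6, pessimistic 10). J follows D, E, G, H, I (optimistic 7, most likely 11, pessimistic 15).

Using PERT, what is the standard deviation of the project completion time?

2.40 days

te_A = (1 + 4·3 + 17)/6 = 30/6 = 5; σ²_A = ((17−1)/6)² = 7.111
te_B = (9 + 4·11 + 13)/6 = 66/6 = 11; σ²_B = ((13−9)/6)² = 0.444
te_C = (2 + 4·4 + 6)/6 = 24/6 = 4; σ²_C = ((6−2)/6)² = 0.444
te_D = (10 + 4·14 + 18)/6 = 84/6 = 14; σ²_D = ((18−10)/6)² = 1.778
te_E = (3 + 4·7 + 11)/6 = 42/6 = 7; σ²_E = ((11−3)/6)² = 1.778
te_F = (9 + 4·10 + 17)/6 = 66/6 = 11; σ²_F = ((17−9)/6)² = 1.778
te_G = (6 + 4·9 + 18)/6 = 60/6 = 10; σ²_G = ((18−6)/6)² = 4.000
te_H = (4 + 4·8 + 12)/6 = 48/6 = 8; σ²_H = ((12−4)/6)² = 1.778
te_I = (2 + 4·6 + 10)/6 = 36/6 = 6; σ²_I = ((10−2)/6)² = 1.778
te_J = (7 + 4·11 + 15)/6 = 66/6 = 11; σ²_J = ((15−7)/6)² = 1.778

Forward pass:
ES_A = 0; EF_A = 5
ES_B = 0; EF_B = 11
ES_C = 0; EF_C = 4
ES_D = max(EF_A=5, EF_C=4) = 5; EF_D = 5+14 = 19
ES_E = 5; EF_E = 5+7 = 12
ES_F = 4; EF_F = 4+11 = 15
ES_G = max(EF_A=5, EF_B=11) = 11; EF_G = 11+10 = 21
ES_H = 15; EF_H = 15+8 = 23
ES_I = 5; EF_I = 5+6 = 11
ES_J = max(EF_D=19, EF_E=12, EF_G=21, EF_H=23, EF_I=11) = 23; EF_J = 23+11 = 34
Expected project duration μ = 34 days. Critical path: C → F → H → J.

Variance along critical path = 0.444 + 1.778 + 1.778 + 1.778 = 5.778
σ = √5.778 = 2.404 days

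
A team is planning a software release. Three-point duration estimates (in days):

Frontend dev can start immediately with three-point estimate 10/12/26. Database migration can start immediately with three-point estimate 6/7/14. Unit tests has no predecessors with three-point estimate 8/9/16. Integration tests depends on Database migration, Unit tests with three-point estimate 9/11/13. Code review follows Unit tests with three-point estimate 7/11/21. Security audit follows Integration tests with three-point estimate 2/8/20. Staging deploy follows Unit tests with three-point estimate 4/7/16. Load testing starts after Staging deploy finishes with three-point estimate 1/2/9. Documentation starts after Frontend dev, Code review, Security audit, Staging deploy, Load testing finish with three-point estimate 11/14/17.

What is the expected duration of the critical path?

te_Frontend dev = (10 + 4·12 + 26)/6 = 84/6 = 14
te_Database migration = (6 + 4·7 + 14)/6 = 48/6 = 8
te_Unit tests = (8 + 4·9 + 16)/6 = 60/6 = 10
te_Integration tests = (9 + 4·11 + 13)/6 = 66/6 = 11
te_Code review = (7 + 4·11 + 21)/6 = 72/6 = 12
te_Security audit = (2 + 4·8 + 20)/6 = 54/6 = 9
te_Staging deploy = (4 + 4·7 + 16)/6 = 48/6 = 8
te_Load testing = (1 + 4·2 + 9)/6 = 18/6 = 3
te_Documentation = (11 + 4·14 + 17)/6 = 84/6 = 14

Forward pass:
ES_Frontend dev = 0; EF_Frontend dev = 14
ES_Database migration = 0; EF_Database migration = 8
ES_Unit tests = 0; EF_Unit tests = 10
ES_Integration tests = max(EF_Database migration=8, EF_Unit tests=10) = 10; EF_Integration tests = 10+11 = 21
ES_Code review = 10; EF_Code review = 10+12 = 22
ES_Security audit = 21; EF_Security audit = 21+9 = 30
ES_Staging deploy = 10; EF_Staging deploy = 10+8 = 18
ES_Load testing = 18; EF_Load testing = 18+3 = 21
ES_Documentation = max(EF_Frontend dev=14, EF_Code review=22, EF_Security audit=30, EF_Staging deploy=18, EF_Load testing=21) = 30; EF_Documentation = 30+14 = 44
Expected project duration μ = 44 days. Critical path: Unit tests → Integration tests → Security audit → Documentation.

44 days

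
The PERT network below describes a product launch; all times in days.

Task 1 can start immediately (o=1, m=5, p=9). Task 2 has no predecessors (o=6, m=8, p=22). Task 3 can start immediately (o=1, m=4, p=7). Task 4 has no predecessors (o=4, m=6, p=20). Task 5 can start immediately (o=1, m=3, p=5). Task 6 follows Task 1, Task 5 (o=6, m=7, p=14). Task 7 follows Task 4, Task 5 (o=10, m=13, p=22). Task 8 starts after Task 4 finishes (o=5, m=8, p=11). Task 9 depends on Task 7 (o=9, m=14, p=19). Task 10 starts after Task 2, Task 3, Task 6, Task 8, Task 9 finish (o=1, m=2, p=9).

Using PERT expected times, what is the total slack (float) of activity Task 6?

te_Task 1 = (1 + 4·5 + 9)/6 = 30/6 = 5
te_Task 2 = (6 + 4·8 + 22)/6 = 60/6 = 10
te_Task 3 = (1 + 4·4 + 7)/6 = 24/6 = 4
te_Task 4 = (4 + 4·6 + 20)/6 = 48/6 = 8
te_Task 5 = (1 + 4·3 + 5)/6 = 18/6 = 3
te_Task 6 = (6 + 4·7 + 14)/6 = 48/6 = 8
te_Task 7 = (10 + 4·13 + 22)/6 = 84/6 = 14
te_Task 8 = (5 + 4·8 + 11)/6 = 48/6 = 8
te_Task 9 = (9 + 4·14 + 19)/6 = 84/6 = 14
te_Task 10 = (1 + 4·2 + 9)/6 = 18/6 = 3

Forward pass:
ES_Task 1 = 0; EF_Task 1 = 5
ES_Task 2 = 0; EF_Task 2 = 10
ES_Task 3 = 0; EF_Task 3 = 4
ES_Task 4 = 0; EF_Task 4 = 8
ES_Task 5 = 0; EF_Task 5 = 3
ES_Task 6 = max(EF_Task 1=5, EF_Task 5=3) = 5; EF_Task 6 = 5+8 = 13
ES_Task 7 = max(EF_Task 4=8, EF_Task 5=3) = 8; EF_Task 7 = 8+14 = 22
ES_Task 8 = 8; EF_Task 8 = 8+8 = 16
ES_Task 9 = 22; EF_Task 9 = 22+14 = 36
ES_Task 10 = max(EF_Task 2=10, EF_Task 3=4, EF_Task 6=13, EF_Task 8=16, EF_Task 9=36) = 36; EF_Task 10 = 36+3 = 39
Expected project duration μ = 39 days. Critical path: Task 4 → Task 7 → Task 9 → Task 10.

Backward pass:
LF_Task 10 = 39; LS_Task 10 = 39−3 = 36
LF_Task 9 = LS_Task 10 = 36; LS_Task 9 = 36−14 = 22
LF_Task 8 = LS_Task 10 = 36; LS_Task 8 = 36−8 = 28
LF_Task 7 = LS_Task 9 = 22; LS_Task 7 = 22−14 = 8
LF_Task 6 = LS_Task 10 = 36; LS_Task 6 = 36−8 = 28
LF_Task 5 = min(LS_Task 6=28, LS_Task 7=8) = 8; LS_Task 5 = 8−3 = 5
LF_Task 4 = min(LS_Task 7=8, LS_Task 8=28) = 8; LS_Task 4 = 8−8 = 0
LF_Task 3 = LS_Task 10 = 36; LS_Task 3 = 36−4 = 32
LF_Task 2 = LS_Task 10 = 36; LS_Task 2 = 36−10 = 26
LF_Task 1 = LS_Task 6 = 28; LS_Task 1 = 28−5 = 23
Slack_Task 6 = LS_Task 6 − ES_Task 6 = 28 − 5 = 23

23 days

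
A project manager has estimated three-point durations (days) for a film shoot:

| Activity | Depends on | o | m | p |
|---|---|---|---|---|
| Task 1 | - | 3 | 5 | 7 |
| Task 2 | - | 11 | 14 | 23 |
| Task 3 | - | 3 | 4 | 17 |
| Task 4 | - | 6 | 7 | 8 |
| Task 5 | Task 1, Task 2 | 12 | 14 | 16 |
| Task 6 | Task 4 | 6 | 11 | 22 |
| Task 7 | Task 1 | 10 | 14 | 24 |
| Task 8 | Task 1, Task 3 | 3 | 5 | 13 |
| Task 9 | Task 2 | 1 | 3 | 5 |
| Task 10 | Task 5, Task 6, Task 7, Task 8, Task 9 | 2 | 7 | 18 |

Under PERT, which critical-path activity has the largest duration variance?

Task 10

te_Task 1 = (3 + 4·5 + 7)/6 = 30/6 = 5; σ²_Task 1 = ((7−3)/6)² = 0.444
te_Task 2 = (11 + 4·14 + 23)/6 = 90/6 = 15; σ²_Task 2 = ((23−11)/6)² = 4.000
te_Task 3 = (3 + 4·4 + 17)/6 = 36/6 = 6; σ²_Task 3 = ((17−3)/6)² = 5.444
te_Task 4 = (6 + 4·7 + 8)/6 = 42/6 = 7; σ²_Task 4 = ((8−6)/6)² = 0.111
te_Task 5 = (12 + 4·14 + 16)/6 = 84/6 = 14; σ²_Task 5 = ((16−12)/6)² = 0.444
te_Task 6 = (6 + 4·11 + 22)/6 = 72/6 = 12; σ²_Task 6 = ((22−6)/6)² = 7.111
te_Task 7 = (10 + 4·14 + 24)/6 = 90/6 = 15; σ²_Task 7 = ((24−10)/6)² = 5.444
te_Task 8 = (3 + 4·5 + 13)/6 = 36/6 = 6; σ²_Task 8 = ((13−3)/6)² = 2.778
te_Task 9 = (1 + 4·3 + 5)/6 = 18/6 = 3; σ²_Task 9 = ((5−1)/6)² = 0.444
te_Task 10 = (2 + 4·7 + 18)/6 = 48/6 = 8; σ²_Task 10 = ((18−2)/6)² = 7.111

Forward pass:
ES_Task 1 = 0; EF_Task 1 = 5
ES_Task 2 = 0; EF_Task 2 = 15
ES_Task 3 = 0; EF_Task 3 = 6
ES_Task 4 = 0; EF_Task 4 = 7
ES_Task 5 = max(EF_Task 1=5, EF_Task 2=15) = 15; EF_Task 5 = 15+14 = 29
ES_Task 6 = 7; EF_Task 6 = 7+12 = 19
ES_Task 7 = 5; EF_Task 7 = 5+15 = 20
ES_Task 8 = max(EF_Task 1=5, EF_Task 3=6) = 6; EF_Task 8 = 6+6 = 12
ES_Task 9 = 15; EF_Task 9 = 15+3 = 18
ES_Task 10 = max(EF_Task 5=29, EF_Task 6=19, EF_Task 7=20, EF_Task 8=12, EF_Task 9=18) = 29; EF_Task 10 = 29+8 = 37
Expected project duration μ = 37 days. Critical path: Task 2 → Task 5 → Task 10.

Variances on critical path: σ²_Task 2=4.000, σ²_Task 5=0.444, σ²_Task 10=7.111.
Largest is σ²_Task 10 = 7.111.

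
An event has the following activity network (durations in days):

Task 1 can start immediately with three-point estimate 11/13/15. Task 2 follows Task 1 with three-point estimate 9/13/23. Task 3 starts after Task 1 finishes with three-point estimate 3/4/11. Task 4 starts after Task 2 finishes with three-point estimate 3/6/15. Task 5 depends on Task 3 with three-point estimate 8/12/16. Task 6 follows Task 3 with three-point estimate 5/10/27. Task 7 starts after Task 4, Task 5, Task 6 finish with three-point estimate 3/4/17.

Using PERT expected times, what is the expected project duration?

te_Task 1 = (11 + 4·13 + 15)/6 = 78/6 = 13
te_Task 2 = (9 + 4·13 + 23)/6 = 84/6 = 14
te_Task 3 = (3 + 4·4 + 11)/6 = 30/6 = 5
te_Task 4 = (3 + 4·6 + 15)/6 = 42/6 = 7
te_Task 5 = (8 + 4·12 + 16)/6 = 72/6 = 12
te_Task 6 = (5 + 4·10 + 27)/6 = 72/6 = 12
te_Task 7 = (3 + 4·4 + 17)/6 = 36/6 = 6

Forward pass:
ES_Task 1 = 0; EF_Task 1 = 13
ES_Task 2 = 13; EF_Task 2 = 13+14 = 27
ES_Task 3 = 13; EF_Task 3 = 13+5 = 18
ES_Task 4 = 27; EF_Task 4 = 27+7 = 34
ES_Task 5 = 18; EF_Task 5 = 18+12 = 30
ES_Task 6 = 18; EF_Task 6 = 18+12 = 30
ES_Task 7 = max(EF_Task 4=34, EF_Task 5=30, EF_Task 6=30) = 34; EF_Task 7 = 34+6 = 40
Expected project duration μ = 40 days. Critical path: Task 1 → Task 2 → Task 4 → Task 7.

40 days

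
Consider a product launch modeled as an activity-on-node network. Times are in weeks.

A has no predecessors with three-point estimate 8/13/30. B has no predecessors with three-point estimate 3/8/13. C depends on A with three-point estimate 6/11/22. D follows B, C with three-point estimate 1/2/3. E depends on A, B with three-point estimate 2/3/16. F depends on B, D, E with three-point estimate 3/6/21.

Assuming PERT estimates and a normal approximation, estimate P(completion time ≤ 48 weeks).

0.978

te_A = (8 + 4·13 + 30)/6 = 90/6 = 15; σ²_A = ((30−8)/6)² = 13.444
te_B = (3 + 4·8 + 13)/6 = 48/6 = 8; σ²_B = ((13−3)/6)² = 2.778
te_C = (6 + 4·11 + 22)/6 = 72/6 = 12; σ²_C = ((22−6)/6)² = 7.111
te_D = (1 + 4·2 + 3)/6 = 12/6 = 2; σ²_D = ((3−1)/6)² = 0.111
te_E = (2 + 4·3 + 16)/6 = 30/6 = 5; σ²_E = ((16−2)/6)² = 5.444
te_F = (3 + 4·6 + 21)/6 = 48/6 = 8; σ²_F = ((21−3)/6)² = 9.000

Forward pass:
ES_A = 0; EF_A = 15
ES_B = 0; EF_B = 8
ES_C = 15; EF_C = 15+12 = 27
ES_D = max(EF_B=8, EF_C=27) = 27; EF_D = 27+2 = 29
ES_E = max(EF_A=15, EF_B=8) = 15; EF_E = 15+5 = 20
ES_F = max(EF_B=8, EF_D=29, EF_E=20) = 29; EF_F = 29+8 = 37
Expected project duration μ = 37 weeks. Critical path: A → C → D → F.

Variance along critical path = 13.444 + 7.111 + 0.111 + 9.000 = 29.667; σ = √29.667 = 5.447 weeks.
Z = (48 − 37) / 5.447 = 2.020
P(T ≤ 48) = Φ(2.020) ≈ 0.978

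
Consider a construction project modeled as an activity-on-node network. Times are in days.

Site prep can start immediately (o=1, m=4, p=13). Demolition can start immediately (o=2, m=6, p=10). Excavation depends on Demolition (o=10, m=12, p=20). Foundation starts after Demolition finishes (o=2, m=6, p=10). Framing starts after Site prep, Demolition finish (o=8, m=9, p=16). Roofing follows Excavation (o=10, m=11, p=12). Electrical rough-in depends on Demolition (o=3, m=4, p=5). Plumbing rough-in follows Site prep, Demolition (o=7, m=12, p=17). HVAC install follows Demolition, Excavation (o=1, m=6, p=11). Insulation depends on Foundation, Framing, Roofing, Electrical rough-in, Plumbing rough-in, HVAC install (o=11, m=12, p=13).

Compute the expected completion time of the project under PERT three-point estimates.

42 days

te_Site prep = (1 + 4·4 + 13)/6 = 30/6 = 5
te_Demolition = (2 + 4·6 + 10)/6 = 36/6 = 6
te_Excavation = (10 + 4·12 + 20)/6 = 78/6 = 13
te_Foundation = (2 + 4·6 + 10)/6 = 36/6 = 6
te_Framing = (8 + 4·9 + 16)/6 = 60/6 = 10
te_Roofing = (10 + 4·11 + 12)/6 = 66/6 = 11
te_Electrical rough-in = (3 + 4·4 + 5)/6 = 24/6 = 4
te_Plumbing rough-in = (7 + 4·12 + 17)/6 = 72/6 = 12
te_HVAC install = (1 + 4·6 + 11)/6 = 36/6 = 6
te_Insulation = (11 + 4·12 + 13)/6 = 72/6 = 12

Forward pass:
ES_Site prep = 0; EF_Site prep = 5
ES_Demolition = 0; EF_Demolition = 6
ES_Excavation = 6; EF_Excavation = 6+13 = 19
ES_Foundation = 6; EF_Foundation = 6+6 = 12
ES_Framing = max(EF_Site prep=5, EF_Demolition=6) = 6; EF_Framing = 6+10 = 16
ES_Roofing = 19; EF_Roofing = 19+11 = 30
ES_Electrical rough-in = 6; EF_Electrical rough-in = 6+4 = 10
ES_Plumbing rough-in = max(EF_Site prep=5, EF_Demolition=6) = 6; EF_Plumbing rough-in = 6+12 = 18
ES_HVAC install = max(EF_Demolition=6, EF_Excavation=19) = 19; EF_HVAC install = 19+6 = 25
ES_Insulation = max(EF_Foundation=12, EF_Framing=16, EF_Roofing=30, EF_Electrical rough-in=10, EF_Plumbing rough-in=18, EF_HVAC install=25) = 30; EF_Insulation = 30+12 = 42
Expected project duration μ = 42 days. Critical path: Demolition → Excavation → Roofing → Insulation.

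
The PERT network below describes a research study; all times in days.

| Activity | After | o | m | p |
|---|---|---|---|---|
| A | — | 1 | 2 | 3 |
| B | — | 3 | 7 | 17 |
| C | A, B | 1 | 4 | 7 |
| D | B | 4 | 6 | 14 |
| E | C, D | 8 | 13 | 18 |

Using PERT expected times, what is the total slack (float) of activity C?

te_A = (1 + 4·2 + 3)/6 = 12/6 = 2
te_B = (3 + 4·7 + 17)/6 = 48/6 = 8
te_C = (1 + 4·4 + 7)/6 = 24/6 = 4
te_D = (4 + 4·6 + 14)/6 = 42/6 = 7
te_E = (8 + 4·13 + 18)/6 = 78/6 = 13

Forward pass:
ES_A = 0; EF_A = 2
ES_B = 0; EF_B = 8
ES_C = max(EF_A=2, EF_B=8) = 8; EF_C = 8+4 = 12
ES_D = 8; EF_D = 8+7 = 15
ES_E = max(EF_C=12, EF_D=15) = 15; EF_E = 15+13 = 28
Expected project duration μ = 28 days. Critical path: B → D → E.

Backward pass:
LF_E = 28; LS_E = 28−13 = 15
LF_D = LS_E = 15; LS_D = 15−7 = 8
LF_C = LS_E = 15; LS_C = 15−4 = 11
LF_B = min(LS_C=11, LS_D=8) = 8; LS_B = 8−8 = 0
LF_A = LS_C = 11; LS_A = 11−2 = 9
Slack_C = LS_C − ES_C = 11 − 8 = 3

3 days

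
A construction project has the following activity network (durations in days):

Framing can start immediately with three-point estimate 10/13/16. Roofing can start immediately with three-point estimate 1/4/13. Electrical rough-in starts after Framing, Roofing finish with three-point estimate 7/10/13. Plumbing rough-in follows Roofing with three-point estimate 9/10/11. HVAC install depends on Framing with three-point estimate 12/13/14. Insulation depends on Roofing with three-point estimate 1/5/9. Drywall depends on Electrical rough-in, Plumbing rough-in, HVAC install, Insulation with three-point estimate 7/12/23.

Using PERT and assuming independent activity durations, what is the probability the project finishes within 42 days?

te_Framing = (10 + 4·13 + 16)/6 = 78/6 = 13; σ²_Framing = ((16−10)/6)² = 1.000
te_Roofing = (1 + 4·4 + 13)/6 = 30/6 = 5; σ²_Roofing = ((13−1)/6)² = 4.000
te_Electrical rough-in = (7 + 4·10 + 13)/6 = 60/6 = 10; σ²_Electrical rough-in = ((13−7)/6)² = 1.000
te_Plumbing rough-in = (9 + 4·10 + 11)/6 = 60/6 = 10; σ²_Plumbing rough-in = ((11−9)/6)² = 0.111
te_HVAC install = (12 + 4·13 + 14)/6 = 78/6 = 13; σ²_HVAC install = ((14−12)/6)² = 0.111
te_Insulation = (1 + 4·5 + 9)/6 = 30/6 = 5; σ²_Insulation = ((9−1)/6)² = 1.778
te_Drywall = (7 + 4·12 + 23)/6 = 78/6 = 13; σ²_Drywall = ((23−7)/6)² = 7.111

Forward pass:
ES_Framing = 0; EF_Framing = 13
ES_Roofing = 0; EF_Roofing = 5
ES_Electrical rough-in = max(EF_Framing=13, EF_Roofing=5) = 13; EF_Electrical rough-in = 13+10 = 23
ES_Plumbing rough-in = 5; EF_Plumbing rough-in = 5+10 = 15
ES_HVAC install = 13; EF_HVAC install = 13+13 = 26
ES_Insulation = 5; EF_Insulation = 5+5 = 10
ES_Drywall = max(EF_Electrical rough-in=23, EF_Plumbing rough-in=15, EF_HVAC install=26, EF_Insulation=10) = 26; EF_Drywall = 26+13 = 39
Expected project duration μ = 39 days. Critical path: Framing → HVAC install → Drywall.

Variance along critical path = 1.000 + 0.111 + 7.111 = 8.222; σ = √8.222 = 2.867 days.
Z = (42 − 39) / 2.867 = 1.046
P(T ≤ 42) = Φ(1.046) ≈ 0.852

0.852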